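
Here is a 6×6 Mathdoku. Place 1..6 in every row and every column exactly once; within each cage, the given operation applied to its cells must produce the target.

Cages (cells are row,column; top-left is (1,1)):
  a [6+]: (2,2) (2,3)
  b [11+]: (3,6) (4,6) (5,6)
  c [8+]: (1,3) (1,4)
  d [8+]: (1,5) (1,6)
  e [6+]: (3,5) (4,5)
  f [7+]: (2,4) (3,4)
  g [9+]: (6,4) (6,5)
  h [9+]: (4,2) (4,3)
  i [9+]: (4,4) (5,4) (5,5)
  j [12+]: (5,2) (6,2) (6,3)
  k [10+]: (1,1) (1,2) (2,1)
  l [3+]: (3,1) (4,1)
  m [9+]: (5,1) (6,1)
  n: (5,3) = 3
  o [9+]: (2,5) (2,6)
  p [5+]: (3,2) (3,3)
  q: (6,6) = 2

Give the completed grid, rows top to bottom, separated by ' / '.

Cage n is given, leaving (5,3) = 3.
Q is a freebie, leaving (6,6) = 2.
The only place for 1 in row 1 is (1,2).
Row 1 needs a 4, and only (1,1) is open for it.
Cage k has sum 10; hence (2,1) = 5.
Cage m needs two cells with sum 9, leaving (5,1) = 6.
Cage m's pair has sum 9, so (6,1) = 3.
Row 2 needs a 1, and only (2,4) is open for it.
Cage f needs two cells with sum 7, leaving (3,4) = 6.
The 3 cells of cage b must have sum 11, so (4,6) = 6.
Cage o's pair has sum 9, so (2,5) = 6.
6 is placed in column 6, which forces (2,6) = 3.
The two cells of cage d must have sum 8; hence (1,5) = 3.
Column 6 now contains 3, leaving (1,6) = 5.
Row 1 already has 5, leaving (1,3) = 6.
Row 1 already has 3, leaving (1,4) = 2.
Column 4 already has 2, leaving (4,4) = 3.
Cage j needs sum 12, which forces (6,2) = 6.
In row 3, 3 can only go at (3,2), so (3,2) = 3.
The two cells of cage p must have sum 5, which forces (3,3) = 2.
Cage a needs two cells with sum 6, so (2,2) = 2.
2 is placed in column 3, so (2,3) = 4.
Row 3 already has 2, which forces (3,1) = 1.
1 is placed in row 3, so (3,6) = 4.
Cage l's pair has sum 3, leaving (4,1) = 2.
Column 3 already has 4; hence (4,3) = 5.
Row 4 already has 5, so (4,5) = 1.
Column 2 already has 2, leaving (5,2) = 5.
Row 5 now contains 5, leaving (5,4) = 4.
1 is placed in column 5, so (5,5) = 2.
Column 6 already has 4, leaving (5,6) = 1.
Column 3 already has 4; hence (6,3) = 1.
4 is placed in column 4, so (6,4) = 5.
5 is placed in row 6, which forces (6,5) = 4.
4 is placed in row 3, leaving (3,5) = 5.
Row 4 already has 5; hence (4,2) = 4.

4 1 6 2 3 5 / 5 2 4 1 6 3 / 1 3 2 6 5 4 / 2 4 5 3 1 6 / 6 5 3 4 2 1 / 3 6 1 5 4 2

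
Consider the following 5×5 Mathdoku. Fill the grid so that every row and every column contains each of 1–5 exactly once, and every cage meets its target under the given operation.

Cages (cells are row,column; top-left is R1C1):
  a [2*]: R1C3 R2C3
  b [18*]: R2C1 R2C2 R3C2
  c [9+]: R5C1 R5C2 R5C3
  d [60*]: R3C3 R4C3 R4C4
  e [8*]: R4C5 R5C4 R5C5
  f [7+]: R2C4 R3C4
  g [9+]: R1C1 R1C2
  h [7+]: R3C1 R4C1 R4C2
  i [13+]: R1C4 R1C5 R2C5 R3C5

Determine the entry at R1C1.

Cage b needs product 18, so R2C1 = 3.
Cage b has product 18; hence R2C2 = 2.
Row 2 now contains 2, which forces R2C3 = 1.
The 3 cells of cage b must have product 18; hence R3C2 = 3.
Column 3 now contains 1, so R1C3 = 2.
The two cells of cage f must have sum 7, which forces R2C4 = 5.
5 is placed in row 2, so R2C5 = 4.
Cage f needs two cells with sum 7, so R3C4 = 2.
The 3 cells of cage c must have sum 9, so R5C3 = 3.
Cage d needs product 60, which forces R4C4 = 3.
The 3 cells of cage e must have product 8, so R5C4 = 4.
Column 4 already has 3, which forces R1C4 = 1.
Cage i needs sum 13, so R1C5 = 3.
Cage i has sum 13; hence R3C5 = 5.
Row 3 already has 5, which forces R3C3 = 4.
Cage d has product 60, which forces R4C3 = 5.
Row 3 now contains 4; hence R3C1 = 1.
Row 4 already has 5, leaving R4C1 = 2.
Cage h needs sum 7, which forces R4C2 = 4.
Row 4 already has 2, leaving R4C5 = 1.
Column 1 already has 1, so R5C1 = 5.
Row 5 now contains 5, leaving R5C2 = 1.
Column 5 already has 1; hence R5C5 = 2.
Column 1 now contains 5, leaving R1C1 = 4.
Column 2 now contains 4, which forces R1C2 = 5.
The full grid is 4 5 2 1 3 / 3 2 1 5 4 / 1 3 4 2 5 / 2 4 5 3 1 / 5 1 3 4 2.

4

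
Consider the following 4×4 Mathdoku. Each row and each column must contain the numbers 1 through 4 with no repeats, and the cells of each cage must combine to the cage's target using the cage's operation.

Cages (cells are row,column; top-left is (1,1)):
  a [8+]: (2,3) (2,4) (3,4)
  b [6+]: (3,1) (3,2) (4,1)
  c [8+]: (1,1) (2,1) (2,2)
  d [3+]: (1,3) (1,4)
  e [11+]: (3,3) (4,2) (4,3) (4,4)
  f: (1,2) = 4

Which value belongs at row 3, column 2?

1

Cage f is a single given cell, leaving (1,2) = 4.
Row 1 needs a 3, and only (1,1) is open for it.
In column 2, 2 can only go at (4,2), so (4,2) = 2.
2 is placed in row 4, which forces (4,1) = 1.
Cage e has sum 11, which forces (3,3) = 2.
Column 3 already has 2; hence (1,3) = 1.
Cage d's pair has sum 3; hence (1,4) = 2.
2 is placed in row 3, which forces (3,1) = 4.
The 3 cells of cage b must have sum 6; hence (3,2) = 1.
Row 3 now contains 1, leaving (3,4) = 3.
3 is placed in column 4, so (4,4) = 4.
4 is placed in column 1, which forces (2,1) = 2.
Column 2 now contains 1, so (2,2) = 3.
Cage a has sum 8, which forces (2,3) = 4.
Column 4 already has 4; hence (2,4) = 1.
4 is placed in row 4, so (4,3) = 3.
Filled in: 3 4 1 2 / 2 3 4 1 / 4 1 2 3 / 1 2 3 4.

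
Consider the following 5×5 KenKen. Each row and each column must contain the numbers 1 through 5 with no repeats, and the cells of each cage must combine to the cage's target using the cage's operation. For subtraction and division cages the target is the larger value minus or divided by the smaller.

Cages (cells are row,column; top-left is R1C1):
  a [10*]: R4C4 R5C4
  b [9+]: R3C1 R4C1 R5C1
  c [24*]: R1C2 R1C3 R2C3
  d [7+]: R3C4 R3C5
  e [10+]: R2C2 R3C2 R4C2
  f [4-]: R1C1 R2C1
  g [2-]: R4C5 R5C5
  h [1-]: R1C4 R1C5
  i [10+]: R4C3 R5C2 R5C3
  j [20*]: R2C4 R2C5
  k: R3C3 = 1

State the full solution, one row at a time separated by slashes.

5 4 3 1 2 / 1 3 2 4 5 / 2 5 1 3 4 / 3 2 4 5 1 / 4 1 5 2 3

K is a freebie, which forces R3C3 = 1.
The only place for 1 in column 4 is R1C4.
1 is placed in row 1, which forces R1C1 = 5.
Cage h's pair has difference 1; hence R1C5 = 2.
Cage f needs two cells with difference 4, leaving R2C1 = 1.
Cage c needs product 24; hence R2C3 = 2.
The only place for 3 in row 2 is R2C2.
Column 2 already has 3, leaving R1C2 = 4.
The 3 cells of cage c must have product 24, so R1C3 = 3.
The 3 cells of cage i must have sum 10, which forces R5C2 = 1.
The only place for 1 in row 4 is R4C5.
The two cells of cage g must have difference 2, which forces R5C5 = 3.
Row 4 needs a 3, and only R4C1 is open for it.
The only place for 3 in row 3 is R3C4.
Cage d needs two cells with sum 7; hence R3C5 = 4.
The two cells of cage j must have product 20; hence R2C4 = 4.
4 is placed in column 5, so R2C5 = 5.
4 is placed in row 3, which forces R3C1 = 2.
Row 3 already has 2, leaving R3C2 = 5.
5 is placed in column 2, so R4C2 = 2.
Row 4 already has 2, so R4C4 = 5.
The 3 cells of cage b must have sum 9, leaving R5C1 = 4.
Row 5 now contains 4, so R5C3 = 5.
Column 4 already has 5, which forces R5C4 = 2.
Row 4 now contains 5, so R4C3 = 4.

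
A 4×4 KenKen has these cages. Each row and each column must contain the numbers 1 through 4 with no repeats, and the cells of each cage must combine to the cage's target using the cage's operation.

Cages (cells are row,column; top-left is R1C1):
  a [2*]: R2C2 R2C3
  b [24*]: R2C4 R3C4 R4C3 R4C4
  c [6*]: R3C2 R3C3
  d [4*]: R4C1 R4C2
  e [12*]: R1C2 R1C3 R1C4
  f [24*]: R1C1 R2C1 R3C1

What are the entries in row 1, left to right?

2 1 4 3

Row 1 needs a 2, and only R1C1 is open for it.
In row 3, 1 can only go at R3C4, so R3C4 = 1.
In row 3, 4 can only go at R3C1, so R3C1 = 4.
4 is placed in column 1, so R2C1 = 3.
4 is placed in column 1, leaving R4C1 = 1.
Cage d's pair has product 4, which forces R4C2 = 4.
Cage b has product 24, leaving R2C4 = 4.
Cage e needs product 12, so R1C2 = 1.
The 3 cells of cage e must have product 12, which forces R1C3 = 4.
Column 4 now contains 4; hence R1C4 = 3.
1 is placed in column 2, which forces R2C2 = 2.
Row 2 now contains 2; hence R2C3 = 1.
Column 2 now contains 2, so R3C2 = 3.
Row 3 now contains 3; hence R3C3 = 2.
2 is placed in column 3, so R4C3 = 3.
3 is placed in column 4, which forces R4C4 = 2.
Completed grid: 2 1 4 3 / 3 2 1 4 / 4 3 2 1 / 1 4 3 2.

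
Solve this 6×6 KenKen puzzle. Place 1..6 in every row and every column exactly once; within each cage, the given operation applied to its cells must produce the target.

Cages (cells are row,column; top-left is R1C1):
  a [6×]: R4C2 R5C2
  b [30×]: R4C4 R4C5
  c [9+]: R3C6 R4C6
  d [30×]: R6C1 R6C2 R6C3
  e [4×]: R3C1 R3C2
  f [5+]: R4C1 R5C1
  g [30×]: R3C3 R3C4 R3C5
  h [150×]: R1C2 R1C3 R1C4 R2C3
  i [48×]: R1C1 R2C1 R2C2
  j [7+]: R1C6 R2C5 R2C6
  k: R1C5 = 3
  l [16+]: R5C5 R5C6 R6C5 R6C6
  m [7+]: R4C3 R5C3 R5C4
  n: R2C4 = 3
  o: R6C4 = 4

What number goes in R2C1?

6

Cage k is given, which forces R1C5 = 3.
Cage h has product 150, leaving R2C3 = 5.
Cage n is a single given cell, so R2C4 = 3.
Cage o is given; hence R6C4 = 4.
The only place for 5 in column 1 is R6C1.
In column 2, 5 can only go at R1C2, so R1C2 = 5.
The 3 cells of cage g must have product 30; hence R3C3 = 3.
Row 3 needs a 6, and only R3C6 is open for it.
The two cells of cage c must have sum 9, leaving R4C6 = 3.
Cage l has sum 16, leaving R6C5 = 6.
Cage l needs sum 16, so R6C6 = 1.
Cage j has sum 7; hence R2C5 = 1.
Cage b needs two cells with product 30, which forces R4C4 = 6.
Column 5 now contains 6, so R4C5 = 5.
Column 5 already has 5, which forces R5C5 = 4.
4 is placed in row 5, which forces R5C6 = 5.
Row 6 now contains 1, which forces R6C2 = 3.
Row 6 now contains 1; hence R6C3 = 2.
Cage h has product 150; hence R1C3 = 6.
Column 4 now contains 6, which forces R1C4 = 1.
Cage g has product 30; hence R3C4 = 5.
Column 5 already has 5, which forces R3C5 = 2.
The two cells of cage a must have product 6, so R4C2 = 1.
Cage m has sum 7, so R4C3 = 4.
Column 2 now contains 3; hence R5C2 = 6.
Column 3 now contains 2, leaving R5C3 = 1.
Cage m needs sum 7, leaving R5C4 = 2.
The 3 cells of cage i must have product 48; hence R2C1 = 6.
Cage e's pair has product 4, so R3C1 = 1.
1 is placed in column 2; hence R3C2 = 4.
Row 4 now contains 4, leaving R4C1 = 2.
Row 5 already has 1, which forces R5C1 = 3.
2 is placed in column 1; hence R1C1 = 4.
Row 1 already has 4, leaving R1C6 = 2.
Column 2 now contains 4; hence R2C2 = 2.
Column 6 now contains 2, leaving R2C6 = 4.
Completed grid: 4 5 6 1 3 2 / 6 2 5 3 1 4 / 1 4 3 5 2 6 / 2 1 4 6 5 3 / 3 6 1 2 4 5 / 5 3 2 4 6 1.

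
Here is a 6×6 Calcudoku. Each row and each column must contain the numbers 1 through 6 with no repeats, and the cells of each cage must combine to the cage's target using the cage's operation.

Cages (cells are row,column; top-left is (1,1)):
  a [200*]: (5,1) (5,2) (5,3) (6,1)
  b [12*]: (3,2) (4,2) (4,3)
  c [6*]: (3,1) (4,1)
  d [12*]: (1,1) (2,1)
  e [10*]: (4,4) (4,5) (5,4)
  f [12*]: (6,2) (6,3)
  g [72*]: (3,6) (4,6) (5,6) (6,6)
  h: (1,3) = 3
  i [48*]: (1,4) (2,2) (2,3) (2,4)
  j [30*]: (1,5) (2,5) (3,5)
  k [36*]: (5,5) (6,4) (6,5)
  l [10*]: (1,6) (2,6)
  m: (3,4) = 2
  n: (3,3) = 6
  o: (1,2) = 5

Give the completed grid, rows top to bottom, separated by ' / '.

O is a freebie; hence (1,2) = 5.
H is a freebie, leaving (1,3) = 3.
Row 1 already has 5; hence (1,6) = 2.
Column 6 already has 2, which forces (2,6) = 5.
N is a freebie; hence (3,3) = 6.
Cage m is given; hence (3,4) = 2.
Cage a has product 200, so (6,1) = 5.
Cage j needs product 30, which forces (3,5) = 5.
The 3 cells of cage e must have product 10, leaving (4,5) = 2.
Cage a has product 200, so (5,3) = 5.
Row 5 already has 5, which forces (5,4) = 1.
Cage c needs two cells with product 6, which forces (3,1) = 1.
Row 4 now contains 2, leaving (4,1) = 6.
Column 4 already has 1; hence (4,4) = 5.
6 is placed in column 1, which forces (1,1) = 4.
Row 1 now contains 4, which forces (1,4) = 6.
6 is placed in row 1; hence (1,5) = 1.
Cage d's pair has product 12, leaving (2,1) = 3.
Row 2 now contains 3, leaving (2,4) = 4.
1 is placed in column 5, so (2,5) = 6.
Column 1 now contains 4; hence (5,1) = 2.
Row 5 already has 2, leaving (5,2) = 4.
6 is placed in column 5; hence (5,5) = 3.
Row 5 now contains 3, leaving (5,6) = 6.
6 is placed in column 4, leaving (6,4) = 3.
1 is placed in column 5, which forces (6,5) = 4.
4 is placed in row 6, which forces (6,6) = 1.
Column 2 now contains 4, which forces (3,2) = 3.
Row 3 now contains 3, leaving (3,6) = 4.
Cage b has product 12, leaving (4,2) = 1.
Cage b has product 12, leaving (4,3) = 4.
Column 6 already has 4; hence (4,6) = 3.
3 is placed in row 6; hence (6,2) = 6.
4 is placed in row 6, leaving (6,3) = 2.
1 is placed in column 2; hence (2,2) = 2.
2 is placed in column 3, which forces (2,3) = 1.

4 5 3 6 1 2 / 3 2 1 4 6 5 / 1 3 6 2 5 4 / 6 1 4 5 2 3 / 2 4 5 1 3 6 / 5 6 2 3 4 1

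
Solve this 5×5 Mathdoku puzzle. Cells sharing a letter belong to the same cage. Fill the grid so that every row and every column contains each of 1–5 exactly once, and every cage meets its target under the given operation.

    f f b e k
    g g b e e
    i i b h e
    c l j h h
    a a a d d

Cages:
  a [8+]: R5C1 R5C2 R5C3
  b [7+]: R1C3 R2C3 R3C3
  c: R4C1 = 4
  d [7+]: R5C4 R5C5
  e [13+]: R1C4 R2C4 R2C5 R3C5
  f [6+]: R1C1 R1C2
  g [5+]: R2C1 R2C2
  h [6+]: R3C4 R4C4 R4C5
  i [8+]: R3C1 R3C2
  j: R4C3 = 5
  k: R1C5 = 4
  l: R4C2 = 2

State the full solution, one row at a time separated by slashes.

5 1 2 3 4 / 2 3 1 4 5 / 3 5 4 2 1 / 4 2 5 1 3 / 1 4 3 5 2

K is a freebie; hence R1C5 = 4.
Cage c is a single given cell, which forces R4C1 = 4.
Cage l is a single given cell, which forces R4C2 = 2.
Cage j is a single given cell; hence R4C3 = 5.
The 3 cells of cage h must have sum 6, leaving R3C4 = 2.
Row 1 needs a 2, and only R1C3 is open for it.
Row 1 needs a 3, and only R1C4 is open for it.
3 is placed in column 4, so R4C4 = 1.
The 3 cells of cage h must have sum 6, which forces R4C5 = 3.
Column 5 now contains 3, so R5C5 = 2.
Cage e has sum 13, so R2C4 = 4.
The two cells of cage d must have sum 7, leaving R5C4 = 5.
Cage g needs two cells with sum 5, so R2C1 = 2.
4 is placed in row 2; hence R2C2 = 3.
4 is placed in row 2, leaving R2C3 = 1.
Row 2 now contains 1; hence R2C5 = 5.
Column 2 now contains 3, so R3C2 = 5.
The 3 cells of cage b must have sum 7; hence R3C3 = 4.
Column 5 now contains 5, which forces R3C5 = 1.
Column 3 now contains 4; hence R5C3 = 3.
The two cells of cage f must have sum 6; hence R1C1 = 5.
Column 2 now contains 5, leaving R1C2 = 1.
Row 3 already has 5, so R3C1 = 3.
3 is placed in row 5; hence R5C1 = 1.
Cage a needs sum 8, which forces R5C2 = 4.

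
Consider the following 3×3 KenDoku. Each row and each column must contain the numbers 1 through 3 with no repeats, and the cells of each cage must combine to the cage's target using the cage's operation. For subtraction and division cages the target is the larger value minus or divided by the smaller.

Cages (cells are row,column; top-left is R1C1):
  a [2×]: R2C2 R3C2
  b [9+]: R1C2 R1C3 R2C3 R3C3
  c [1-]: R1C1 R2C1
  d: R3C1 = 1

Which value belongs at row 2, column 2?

Cage b needs sum 9; hence R1C2 = 3.
D is a freebie, which forces R3C1 = 1.
Row 3 already has 1; hence R3C2 = 2.
2 is placed in row 3; hence R3C3 = 3.
Column 1 already has 1, which forces R1C1 = 2.
Row 1 already has 2; hence R1C3 = 1.
Cage c needs two cells with difference 1; hence R2C1 = 3.
Column 2 already has 2, which forces R2C2 = 1.
1 is placed in column 3, which forces R2C3 = 2.
Filled in: 2 3 1 / 3 1 2 / 1 2 3.

1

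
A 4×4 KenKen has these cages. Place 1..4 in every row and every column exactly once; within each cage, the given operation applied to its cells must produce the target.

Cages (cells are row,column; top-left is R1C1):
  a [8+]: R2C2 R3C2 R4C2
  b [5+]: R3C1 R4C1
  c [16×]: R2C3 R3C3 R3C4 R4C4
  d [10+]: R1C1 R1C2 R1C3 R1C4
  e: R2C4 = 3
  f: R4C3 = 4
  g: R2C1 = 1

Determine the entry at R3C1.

Cage g is a single given cell, which forces R2C1 = 1.
E is a freebie, leaving R2C4 = 3.
Cage f is a single given cell, which forces R4C3 = 4.
3 is placed in row 2, leaving R2C2 = 4.
Column 3 now contains 4, leaving R2C3 = 2.
Cage c needs product 16, leaving R3C3 = 1.
The 4 cells of cage c must have product 16; hence R3C4 = 4.
Cage c has product 16; hence R4C4 = 2.
Cage d needs sum 10, leaving R1C1 = 4.
The 4 cells of cage d must have sum 10, so R1C2 = 2.
1 is placed in column 3, leaving R1C3 = 3.
2 is placed in column 4, leaving R1C4 = 1.
Cage b needs two cells with sum 5, so R3C1 = 2.
Row 3 already has 1; hence R3C2 = 3.
Row 4 already has 2, which forces R4C1 = 3.
The 3 cells of cage a must have sum 8, leaving R4C2 = 1.
Filled in: 4 2 3 1 / 1 4 2 3 / 2 3 1 4 / 3 1 4 2.

2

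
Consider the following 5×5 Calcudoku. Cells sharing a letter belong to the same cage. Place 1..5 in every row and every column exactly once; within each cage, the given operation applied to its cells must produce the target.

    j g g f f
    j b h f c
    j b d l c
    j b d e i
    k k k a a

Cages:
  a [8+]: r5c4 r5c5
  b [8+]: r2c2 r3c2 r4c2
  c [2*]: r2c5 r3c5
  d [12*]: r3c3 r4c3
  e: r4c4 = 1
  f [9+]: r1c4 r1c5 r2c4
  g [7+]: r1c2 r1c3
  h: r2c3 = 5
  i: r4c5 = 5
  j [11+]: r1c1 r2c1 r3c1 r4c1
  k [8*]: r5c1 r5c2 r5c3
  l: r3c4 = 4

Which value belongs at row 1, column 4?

3

H is a freebie, so r2c3 = 5.
Cage l is given, so r3c4 = 4.
Cage e is given, which forces r4c4 = 1.
Cage i is given, leaving r4c5 = 5.
Column 5 now contains 5, so r5c5 = 3.
Row 3 already has 4, so r3c3 = 3.
Cage d's pair has product 12, so r4c3 = 4.
Row 5 already has 3, so r5c4 = 5.
Cage g needs two cells with sum 7; hence r1c2 = 5.
Column 3 already has 4, so r1c3 = 2.
2 is placed in row 1, which forces r1c4 = 3.
Cage f needs sum 9, so r1c5 = 4.
Column 4 now contains 3, leaving r2c4 = 2.
Row 2 already has 2, which forces r2c5 = 1.
Column 2 already has 5, leaving r3c2 = 1.
Column 5 now contains 1; hence r3c5 = 2.
Column 3 now contains 2, which forces r5c3 = 1.
Row 1 already has 3; hence r1c1 = 1.
1 is placed in row 2; hence r2c1 = 3.
1 is placed in row 2, leaving r2c2 = 4.
2 is placed in row 3; hence r3c1 = 5.
Cage j needs sum 11, leaving r4c1 = 2.
Cage b needs sum 8, so r4c2 = 3.
Column 1 already has 2, which forces r5c1 = 4.
Column 2 now contains 4, leaving r5c2 = 2.
The full grid is 1 5 2 3 4 / 3 4 5 2 1 / 5 1 3 4 2 / 2 3 4 1 5 / 4 2 1 5 3.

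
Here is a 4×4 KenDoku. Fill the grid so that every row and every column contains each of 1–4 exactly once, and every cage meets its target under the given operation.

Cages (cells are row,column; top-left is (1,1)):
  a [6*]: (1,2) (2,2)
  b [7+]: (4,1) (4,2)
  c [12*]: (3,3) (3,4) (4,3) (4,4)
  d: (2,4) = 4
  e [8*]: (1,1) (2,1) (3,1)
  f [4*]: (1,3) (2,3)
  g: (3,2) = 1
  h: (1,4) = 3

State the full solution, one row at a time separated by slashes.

1 2 4 3 / 2 3 1 4 / 4 1 3 2 / 3 4 2 1

Cage h is given, so (1,4) = 3.
D is a freebie, leaving (2,4) = 4.
G is a freebie, which forces (3,2) = 1.
1 is placed in row 3, so (3,4) = 2.
2 is placed in column 4; hence (4,4) = 1.
3 is placed in row 1; hence (1,2) = 2.
Cage f needs two cells with product 4, leaving (1,3) = 4.
Cage a's pair has product 6, which forces (2,2) = 3.
Row 2 already has 4, so (2,3) = 1.
Row 3 now contains 2, so (3,1) = 4.
Cage c needs product 12, leaving (3,3) = 3.
Column 1 already has 4, which forces (4,1) = 3.
Column 2 now contains 3; hence (4,2) = 4.
Cage c has product 12, which forces (4,3) = 2.
Row 1 now contains 2, leaving (1,1) = 1.
Row 2 already has 1, so (2,1) = 2.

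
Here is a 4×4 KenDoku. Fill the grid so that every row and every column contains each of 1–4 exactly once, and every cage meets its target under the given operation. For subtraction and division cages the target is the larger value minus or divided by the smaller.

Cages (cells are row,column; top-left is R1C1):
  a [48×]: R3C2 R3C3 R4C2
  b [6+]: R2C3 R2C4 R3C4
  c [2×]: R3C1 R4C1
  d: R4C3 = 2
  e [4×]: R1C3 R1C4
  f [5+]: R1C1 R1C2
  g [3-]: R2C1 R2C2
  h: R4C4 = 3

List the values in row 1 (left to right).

3 2 1 4

The 3 cells of cage a must have product 48, so R3C2 = 3.
Cage a has product 48; hence R3C3 = 4.
The 3 cells of cage a must have product 48, which forces R4C2 = 4.
Cage d is a single given cell, leaving R4C3 = 2.
Cage h is a single given cell, which forces R4C4 = 3.
Column 3 already has 4, which forces R1C3 = 1.
The two cells of cage e must have product 4, so R1C4 = 4.
Cage g needs two cells with difference 3; hence R2C1 = 4.
Column 2 already has 4, leaving R2C2 = 1.
1 is placed in column 3; hence R2C3 = 3.
1 is placed in row 2, so R2C4 = 2.
Cage c's pair has product 2, leaving R3C1 = 2.
2 is placed in column 4; hence R3C4 = 1.
2 is placed in row 4, which forces R4C1 = 1.
Row 1 already has 4, which forces R1C1 = 3.
Row 1 now contains 1; hence R1C2 = 2.
Completed grid: 3 2 1 4 / 4 1 3 2 / 2 3 4 1 / 1 4 2 3.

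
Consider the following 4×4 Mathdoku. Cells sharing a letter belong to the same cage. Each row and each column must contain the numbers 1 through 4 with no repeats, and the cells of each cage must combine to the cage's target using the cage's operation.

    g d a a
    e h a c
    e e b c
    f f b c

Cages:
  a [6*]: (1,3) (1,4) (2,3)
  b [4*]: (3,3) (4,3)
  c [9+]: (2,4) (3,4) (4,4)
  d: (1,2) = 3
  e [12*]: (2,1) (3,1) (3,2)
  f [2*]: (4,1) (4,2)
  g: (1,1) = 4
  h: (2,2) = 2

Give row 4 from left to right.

G is a freebie; hence (1,1) = 4.
Cage d is a single given cell, so (1,2) = 3.
Cage h is given; hence (2,2) = 2.
Column 2 already has 2; hence (4,2) = 1.
Row 4 already has 1, leaving (4,3) = 4.
Cage a needs product 6; hence (2,3) = 3.
3 is placed in row 2, leaving (2,4) = 4.
Column 2 already has 1; hence (3,2) = 4.
Column 3 already has 4; hence (3,3) = 1.
Row 4 already has 1; hence (4,1) = 2.
Row 4 already has 2, so (4,4) = 3.
Column 3 already has 1, leaving (1,3) = 2.
The 3 cells of cage a must have product 6, so (1,4) = 1.
3 is placed in row 2; hence (2,1) = 1.
Row 3 now contains 1, which forces (3,1) = 3.
Column 4 now contains 3, leaving (3,4) = 2.
Filled in: 4 3 2 1 / 1 2 3 4 / 3 4 1 2 / 2 1 4 3.

2 1 4 3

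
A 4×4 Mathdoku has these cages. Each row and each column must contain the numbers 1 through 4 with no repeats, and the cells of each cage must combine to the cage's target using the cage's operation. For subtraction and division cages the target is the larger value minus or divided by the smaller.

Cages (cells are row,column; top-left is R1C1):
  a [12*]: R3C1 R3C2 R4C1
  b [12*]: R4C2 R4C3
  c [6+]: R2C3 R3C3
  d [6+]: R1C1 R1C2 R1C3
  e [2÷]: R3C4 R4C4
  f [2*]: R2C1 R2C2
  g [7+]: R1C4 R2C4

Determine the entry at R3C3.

2

In row 1, 4 can only go at R1C4, so R1C4 = 4.
Column 4 already has 4, leaving R2C4 = 3.
In row 2, 4 can only go at R2C3, so R2C3 = 4.
Column 3 already has 4, which forces R3C3 = 2.
Row 3 now contains 2; hence R3C4 = 1.
The two cells of cage b must have product 12; hence R4C2 = 4.
Column 3 already has 4, so R4C3 = 3.
Column 4 already has 1, which forces R4C4 = 2.
Column 3 already has 3, leaving R1C3 = 1.
The 3 cells of cage a must have product 12, which forces R3C1 = 4.
Column 2 already has 4, which forces R3C2 = 3.
Row 4 already has 2; hence R4C1 = 1.
Cage d needs sum 6, so R1C1 = 3.
Column 2 already has 3, so R1C2 = 2.
Column 1 already has 1; hence R2C1 = 2.
The two cells of cage f must have product 2; hence R2C2 = 1.
Completed grid: 3 2 1 4 / 2 1 4 3 / 4 3 2 1 / 1 4 3 2.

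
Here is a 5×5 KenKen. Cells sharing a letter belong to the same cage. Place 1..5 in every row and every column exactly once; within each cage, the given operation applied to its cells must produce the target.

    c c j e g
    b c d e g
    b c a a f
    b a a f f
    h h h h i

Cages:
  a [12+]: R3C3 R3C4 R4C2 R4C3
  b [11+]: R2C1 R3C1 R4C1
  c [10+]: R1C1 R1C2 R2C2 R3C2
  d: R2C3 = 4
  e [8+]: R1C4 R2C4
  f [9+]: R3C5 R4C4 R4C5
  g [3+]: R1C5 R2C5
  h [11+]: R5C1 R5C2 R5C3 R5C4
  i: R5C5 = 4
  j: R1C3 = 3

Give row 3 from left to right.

Cage j is given, which forces R1C3 = 3.
Row 1 already has 3, leaving R1C4 = 5.
Cage d is given, leaving R2C3 = 4.
Column 4 already has 5, so R2C4 = 3.
I is a freebie, which forces R5C5 = 4.
In column 1, 3 can only go at R5C1, so R5C1 = 3.
Column 1 needs a 1, and only R1C1 is open for it.
Cage c has sum 10; hence R1C2 = 4.
Row 1 now contains 1, which forces R1C5 = 2.
The 4 cells of cage c must have sum 10, leaving R2C2 = 2.
The two cells of cage g must have sum 3; hence R2C5 = 1.
Cage c needs sum 10, leaving R3C2 = 3.
Row 3 now contains 3, so R3C5 = 5.
Column 5 already has 5, which forces R4C5 = 3.
Row 2 already has 2; hence R2C1 = 5.
Cage a needs sum 12, which forces R3C4 = 4.
The 3 cells of cage f must have sum 9, which forces R4C4 = 1.
Column 4 now contains 1, leaving R5C4 = 2.
Row 3 now contains 4, so R3C1 = 2.
The 4 cells of cage a must have sum 12, so R3C3 = 1.
Cage b needs sum 11, leaving R4C1 = 4.
Row 4 now contains 1; hence R4C2 = 5.
Cage a needs sum 12, so R4C3 = 2.
5 is placed in column 2, leaving R5C2 = 1.
1 is placed in column 3, so R5C3 = 5.
The full grid is 1 4 3 5 2 / 5 2 4 3 1 / 2 3 1 4 5 / 4 5 2 1 3 / 3 1 5 2 4.

2 3 1 4 5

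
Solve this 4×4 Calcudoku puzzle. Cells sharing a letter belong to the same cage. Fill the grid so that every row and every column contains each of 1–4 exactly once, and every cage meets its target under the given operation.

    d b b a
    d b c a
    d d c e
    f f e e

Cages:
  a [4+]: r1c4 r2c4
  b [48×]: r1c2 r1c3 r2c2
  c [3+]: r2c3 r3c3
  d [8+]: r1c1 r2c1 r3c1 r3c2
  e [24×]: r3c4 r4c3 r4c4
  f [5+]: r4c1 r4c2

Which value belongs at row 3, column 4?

Cage b has product 48, leaving r1c2 = 3.
Cage b has product 48, which forces r1c3 = 4.
Row 1 now contains 3, so r1c4 = 1.
The 3 cells of cage b must have product 48, so r2c2 = 4.
Column 4 now contains 1, so r2c4 = 3.
Row 1 already has 1, so r1c1 = 2.
Cage d needs sum 8, so r2c1 = 1.
Row 2 now contains 1, which forces r2c3 = 2.
Column 3 already has 2, which forces r3c3 = 1.
Cage e needs product 24; hence r4c3 = 3.
Cage d has sum 8, so r3c1 = 3.
Row 3 now contains 1; hence r3c2 = 2.
2 is placed in row 3, so r3c4 = 4.
Row 4 now contains 3, leaving r4c1 = 4.
The two cells of cage f must have sum 5; hence r4c2 = 1.
4 is placed in column 4, which forces r4c4 = 2.
The full grid is 2 3 4 1 / 1 4 2 3 / 3 2 1 4 / 4 1 3 2.

4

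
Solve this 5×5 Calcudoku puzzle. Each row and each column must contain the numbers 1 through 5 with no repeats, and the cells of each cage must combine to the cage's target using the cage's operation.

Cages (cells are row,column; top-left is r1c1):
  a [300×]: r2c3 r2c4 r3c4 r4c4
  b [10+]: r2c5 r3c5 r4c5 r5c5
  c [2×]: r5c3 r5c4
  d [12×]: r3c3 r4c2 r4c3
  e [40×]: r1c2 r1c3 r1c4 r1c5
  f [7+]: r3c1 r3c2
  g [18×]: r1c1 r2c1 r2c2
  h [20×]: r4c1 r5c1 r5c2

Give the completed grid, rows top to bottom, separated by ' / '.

Cage g has product 18, leaving r1c1 = 3.
Cage g needs product 18, so r2c1 = 2.
Cage g has product 18, which forces r2c2 = 3.
Cage a has product 300, so r2c3 = 5.
Row 2 now contains 3; hence r2c4 = 4.
Row 2 already has 4, so r2c5 = 1.
The two cells of cage f must have sum 7, which forces r3c1 = 5.
Cage f's pair has sum 7; hence r3c2 = 2.
5 is placed in row 3, leaving r3c4 = 3.
3 is placed in row 3, so r3c5 = 4.
Column 4 already has 3; hence r4c4 = 5.
Row 3 now contains 4, leaving r3c3 = 1.
Cage d has product 12, leaving r4c2 = 4.
Cage d needs product 12, which forces r4c3 = 3.
3 is placed in row 4, which forces r4c5 = 2.
The 3 cells of cage h must have product 20, so r5c2 = 5.
Column 3 already has 1, which forces r5c3 = 2.
Row 5 now contains 2, which forces r5c4 = 1.
2 is placed in column 5, leaving r5c5 = 3.
Column 2 now contains 5; hence r1c2 = 1.
Column 3 now contains 2, leaving r1c3 = 4.
Column 4 already has 1, which forces r1c4 = 2.
2 is placed in column 5, leaving r1c5 = 5.
Row 4 now contains 4, so r4c1 = 1.
1 is placed in row 5; hence r5c1 = 4.

3 1 4 2 5 / 2 3 5 4 1 / 5 2 1 3 4 / 1 4 3 5 2 / 4 5 2 1 3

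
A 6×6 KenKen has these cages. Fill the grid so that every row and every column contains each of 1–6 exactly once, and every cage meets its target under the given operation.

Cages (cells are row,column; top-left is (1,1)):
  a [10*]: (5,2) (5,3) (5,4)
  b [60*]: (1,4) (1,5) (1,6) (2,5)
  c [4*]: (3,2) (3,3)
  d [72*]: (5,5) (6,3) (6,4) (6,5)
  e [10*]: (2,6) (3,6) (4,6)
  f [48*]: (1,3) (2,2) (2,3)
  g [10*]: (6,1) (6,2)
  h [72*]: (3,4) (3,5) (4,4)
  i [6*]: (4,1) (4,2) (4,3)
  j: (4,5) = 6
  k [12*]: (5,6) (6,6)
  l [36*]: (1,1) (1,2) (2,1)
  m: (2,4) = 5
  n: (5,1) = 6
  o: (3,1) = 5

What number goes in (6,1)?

2

Cage m is given; hence (2,4) = 5.
O is a freebie, which forces (3,1) = 5.
J is a freebie; hence (4,5) = 6.
Cage n is given, which forces (5,1) = 6.
Column 1 now contains 5; hence (6,1) = 2.
2 is placed in row 6, leaving (6,2) = 5.
The 3 cells of cage l must have product 36, which forces (1,1) = 4.
Cage l has product 36, leaving (1,2) = 3.
Column 1 already has 2, leaving (2,1) = 3.
The 3 cells of cage h must have product 72, leaving (3,4) = 6.
Column 1 now contains 3, leaving (4,1) = 1.
Row 4 now contains 1, leaving (4,2) = 2.
2 is placed in row 4, so (4,3) = 3.
Row 4 now contains 3, leaving (4,4) = 4.
The 3 cells of cage e must have product 10, so (4,6) = 5.
2 is placed in column 2; hence (5,2) = 1.
Cage a needs product 10, so (5,3) = 5.
Row 5 already has 1, which forces (5,4) = 2.
Column 4 now contains 2; hence (1,4) = 1.
The 4 cells of cage b must have product 60, leaving (1,5) = 5.
Cage b has product 60, leaving (1,6) = 6.
Cage b has product 60, which forces (2,5) = 2.
Row 2 now contains 2, leaving (2,6) = 1.
Column 2 already has 1, which forces (3,2) = 4.
Cage c needs two cells with product 4, which forces (3,3) = 1.
Cage h needs product 72, which forces (3,5) = 3.
1 is placed in column 6, which forces (3,6) = 2.
Column 5 now contains 3; hence (5,5) = 4.
4 is placed in row 5, which forces (5,6) = 3.
The 4 cells of cage d must have product 72, leaving (6,3) = 6.
Column 4 now contains 1; hence (6,4) = 3.
Column 5 already has 4; hence (6,5) = 1.
Column 6 already has 3; hence (6,6) = 4.
6 is placed in row 1, leaving (1,3) = 2.
4 is placed in column 2, so (2,2) = 6.
Column 3 now contains 6, so (2,3) = 4.
Filled in: 4 3 2 1 5 6 / 3 6 4 5 2 1 / 5 4 1 6 3 2 / 1 2 3 4 6 5 / 6 1 5 2 4 3 / 2 5 6 3 1 4.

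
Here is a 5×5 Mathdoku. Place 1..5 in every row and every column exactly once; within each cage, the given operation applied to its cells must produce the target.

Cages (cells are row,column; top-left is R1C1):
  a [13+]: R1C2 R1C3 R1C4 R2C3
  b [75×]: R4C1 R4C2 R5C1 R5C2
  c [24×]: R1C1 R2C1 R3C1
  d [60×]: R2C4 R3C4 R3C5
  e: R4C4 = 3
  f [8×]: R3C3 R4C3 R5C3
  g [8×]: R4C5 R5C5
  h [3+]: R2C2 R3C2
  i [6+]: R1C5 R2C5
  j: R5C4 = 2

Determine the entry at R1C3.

3

E is a freebie; hence R4C4 = 3.
J is a freebie, so R5C4 = 2.
2 is placed in row 5, leaving R5C5 = 4.
Cage d has product 60, which forces R3C5 = 3.
Column 5 already has 4, leaving R4C5 = 2.
Row 5 now contains 4, which forces R5C3 = 1.
The 3 cells of cage f must have product 8, which forces R3C3 = 2.
2 is placed in row 4, so R4C3 = 4.
Cage h's pair has sum 3; hence R2C2 = 2.
Row 3 already has 2; hence R3C1 = 4.
Row 3 already has 2; hence R3C2 = 1.
Row 3 now contains 4, which forces R3C4 = 5.
Column 2 already has 1, so R4C2 = 5.
Column 2 now contains 5; hence R5C2 = 3.
Cage c has product 24, so R1C1 = 2.
Column 2 already has 1; hence R1C2 = 4.
The 4 cells of cage a must have sum 13; hence R1C4 = 1.
1 is placed in row 1, which forces R1C5 = 5.
2 is placed in row 2; hence R2C1 = 3.
3 is placed in row 2, so R2C3 = 5.
Column 4 already has 5, which forces R2C4 = 4.
Column 5 now contains 5, leaving R2C5 = 1.
Row 4 now contains 5, leaving R4C1 = 1.
Row 5 already has 3; hence R5C1 = 5.
5 is placed in row 1, leaving R1C3 = 3.
Filled in: 2 4 3 1 5 / 3 2 5 4 1 / 4 1 2 5 3 / 1 5 4 3 2 / 5 3 1 2 4.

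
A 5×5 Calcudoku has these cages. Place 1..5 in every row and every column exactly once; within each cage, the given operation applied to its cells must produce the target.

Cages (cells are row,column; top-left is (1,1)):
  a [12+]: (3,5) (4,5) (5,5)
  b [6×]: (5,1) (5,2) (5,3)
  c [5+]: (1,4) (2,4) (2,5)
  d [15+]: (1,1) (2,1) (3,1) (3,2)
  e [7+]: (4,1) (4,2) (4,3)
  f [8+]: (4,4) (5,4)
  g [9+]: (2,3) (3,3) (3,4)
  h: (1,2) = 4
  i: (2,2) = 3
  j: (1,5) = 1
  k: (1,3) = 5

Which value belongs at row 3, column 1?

H is a freebie, so (1,2) = 4.
K is a freebie; hence (1,3) = 5.
Cage j is a single given cell, leaving (1,5) = 1.
Cage i is a single given cell, leaving (2,2) = 3.
Row 2 now contains 3, so (2,4) = 1.
1 is placed in column 5, leaving (2,5) = 2.
3 is placed in column 2, so (3,2) = 5.
1 is placed in row 1, which forces (1,4) = 2.
The 4 cells of cage d must have sum 15, leaving (2,1) = 5.
Row 2 now contains 2, so (2,3) = 4.
Row 1 already has 2, so (1,1) = 3.
Cage d has sum 15, leaving (3,1) = 2.
Row 3 already has 2; hence (3,3) = 1.
The 3 cells of cage e must have sum 7, leaving (4,1) = 4.
Column 3 now contains 1, which forces (4,3) = 2.
2 is placed in column 1, so (5,1) = 1.
Row 5 now contains 1, so (5,2) = 2.
Column 3 already has 2, which forces (5,3) = 3.
3 is placed in row 5; hence (5,4) = 5.
Row 5 already has 5, leaving (5,5) = 4.
Cage g has sum 9, which forces (3,4) = 4.
4 is placed in column 5; hence (3,5) = 3.
Row 4 now contains 2, leaving (4,2) = 1.
5 is placed in column 4, leaving (4,4) = 3.
Cage a needs sum 12; hence (4,5) = 5.
Completed grid: 3 4 5 2 1 / 5 3 4 1 2 / 2 5 1 4 3 / 4 1 2 3 5 / 1 2 3 5 4.

2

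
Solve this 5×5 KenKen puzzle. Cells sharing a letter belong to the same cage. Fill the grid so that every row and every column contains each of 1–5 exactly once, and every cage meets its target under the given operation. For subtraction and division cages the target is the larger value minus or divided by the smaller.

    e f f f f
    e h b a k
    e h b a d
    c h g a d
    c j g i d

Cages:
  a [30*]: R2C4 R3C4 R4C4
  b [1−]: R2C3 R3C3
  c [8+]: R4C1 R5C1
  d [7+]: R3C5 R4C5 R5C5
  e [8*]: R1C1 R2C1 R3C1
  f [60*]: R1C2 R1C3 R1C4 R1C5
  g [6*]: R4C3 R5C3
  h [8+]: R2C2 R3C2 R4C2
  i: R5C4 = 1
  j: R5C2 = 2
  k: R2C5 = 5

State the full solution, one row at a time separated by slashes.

2 5 1 4 3 / 1 3 4 2 5 / 4 1 5 3 2 / 3 4 2 5 1 / 5 2 3 1 4

Cage k is a single given cell, so R2C5 = 5.
J is a freebie, which forces R5C2 = 2.
Row 5 now contains 2, leaving R5C3 = 3.
Cage i is a single given cell; hence R5C4 = 1.
Row 5 already has 1; hence R5C5 = 4.
Cage c's pair has sum 8, so R4C1 = 3.
Column 3 now contains 3; hence R4C3 = 2.
Row 4 already has 2, so R4C4 = 5.
Row 4 already has 2, leaving R4C5 = 1.
3 is placed in row 5, which forces R5C1 = 5.
Cage f needs product 60, which forces R1C4 = 4.
1 is placed in column 5, so R1C5 = 3.
Cage b's pair has difference 1, which forces R2C3 = 4.
Cage b needs two cells with difference 1; hence R3C3 = 5.
1 is placed in column 5, so R3C5 = 2.
Row 4 now contains 1, so R4C2 = 4.
Cage f has product 60, which forces R1C2 = 5.
5 is placed in column 3; hence R1C3 = 1.
Cage a has product 30; hence R2C4 = 2.
Cage e has product 8, leaving R3C1 = 4.
2 is placed in row 3, leaving R3C4 = 3.
Row 1 already has 1, leaving R1C1 = 2.
2 is placed in row 2; hence R2C1 = 1.
Cage h needs sum 8; hence R2C2 = 3.
Row 3 now contains 3, leaving R3C2 = 1.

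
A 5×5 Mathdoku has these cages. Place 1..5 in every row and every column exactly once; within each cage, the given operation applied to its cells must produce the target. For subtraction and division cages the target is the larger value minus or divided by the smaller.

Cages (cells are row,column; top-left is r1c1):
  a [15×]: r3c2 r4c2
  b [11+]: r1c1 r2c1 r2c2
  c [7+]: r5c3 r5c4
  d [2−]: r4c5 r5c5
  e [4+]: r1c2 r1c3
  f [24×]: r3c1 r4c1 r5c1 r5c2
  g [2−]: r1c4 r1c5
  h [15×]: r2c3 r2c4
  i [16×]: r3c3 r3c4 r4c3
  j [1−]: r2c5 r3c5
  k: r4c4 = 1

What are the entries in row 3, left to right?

Cage k is given, leaving r4c4 = 1.
Cage b needs sum 11, so r1c1 = 5.
In row 2, 1 can only go at r2c5, so r2c5 = 1.
The two cells of cage j must have difference 1, so r3c5 = 2.
Cage g needs two cells with difference 2, leaving r1c4 = 2.
Column 5 already has 2; hence r1c5 = 4.
Cage i needs product 16; hence r3c3 = 1.
Row 3 already has 2, so r3c4 = 4.
The 3 cells of cage i must have product 16, leaving r4c3 = 4.
Cage e needs two cells with sum 4; hence r1c2 = 1.
1 is placed in column 3, so r1c3 = 3.
Column 3 already has 3, leaving r2c3 = 5.
Row 2 already has 5, leaving r2c4 = 3.
4 is placed in row 3, leaving r3c1 = 3.
Row 3 now contains 3, which forces r3c2 = 5.
Cage f needs product 24, leaving r4c1 = 2.
5 is placed in column 2; hence r4c2 = 3.
3 is placed in row 4; hence r4c5 = 5.
Column 2 already has 1, which forces r5c2 = 4.
Cage c needs two cells with sum 7, which forces r5c3 = 2.
The two cells of cage c must have sum 7; hence r5c4 = 5.
Column 5 already has 5, so r5c5 = 3.
2 is placed in column 1, leaving r2c1 = 4.
4 is placed in column 2, so r2c2 = 2.
Row 5 now contains 4, so r5c1 = 1.
The full grid is 5 1 3 2 4 / 4 2 5 3 1 / 3 5 1 4 2 / 2 3 4 1 5 / 1 4 2 5 3.

3 5 1 4 2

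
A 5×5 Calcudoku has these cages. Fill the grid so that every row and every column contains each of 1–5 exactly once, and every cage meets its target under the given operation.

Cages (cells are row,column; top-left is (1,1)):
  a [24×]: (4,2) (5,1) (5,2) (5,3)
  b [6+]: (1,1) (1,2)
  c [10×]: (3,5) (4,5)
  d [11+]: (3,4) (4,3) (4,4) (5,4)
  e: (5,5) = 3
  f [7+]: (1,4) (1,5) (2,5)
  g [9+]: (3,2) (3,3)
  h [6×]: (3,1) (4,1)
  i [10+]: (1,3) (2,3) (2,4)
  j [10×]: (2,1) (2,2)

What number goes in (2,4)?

3

Cage e is given, so (5,5) = 3.
Cage a has product 24; hence (4,2) = 3.
The two cells of cage h must have product 6, so (3,1) = 3.
3 is placed in row 4, leaving (4,1) = 2.
2 is placed in row 4, which forces (4,5) = 5.
Column 1 now contains 2, leaving (2,1) = 5.
The two cells of cage j must have product 10, which forces (2,2) = 2.
Column 5 now contains 5; hence (3,5) = 2.
The two cells of cage b must have sum 6, so (1,1) = 1.
Cage b's pair has sum 6, which forces (1,2) = 5.
Row 1 now contains 5, so (1,3) = 3.
Cage f has sum 7, so (1,4) = 2.
Row 1 now contains 1, so (1,5) = 4.
4 is placed in column 5, leaving (2,5) = 1.
Column 2 now contains 5, leaving (3,2) = 4.
4 is placed in row 3, which forces (3,3) = 5.
5 is placed in row 3, leaving (3,4) = 1.
1 is placed in column 4, which forces (4,4) = 4.
1 is placed in column 1, which forces (5,1) = 4.
Column 2 now contains 4, leaving (5,2) = 1.
Cage a has product 24, so (5,3) = 2.
1 is placed in column 4, so (5,4) = 5.
Row 2 already has 1; hence (2,3) = 4.
Column 4 already has 4, leaving (2,4) = 3.
4 is placed in row 4; hence (4,3) = 1.
Filled in: 1 5 3 2 4 / 5 2 4 3 1 / 3 4 5 1 2 / 2 3 1 4 5 / 4 1 2 5 3.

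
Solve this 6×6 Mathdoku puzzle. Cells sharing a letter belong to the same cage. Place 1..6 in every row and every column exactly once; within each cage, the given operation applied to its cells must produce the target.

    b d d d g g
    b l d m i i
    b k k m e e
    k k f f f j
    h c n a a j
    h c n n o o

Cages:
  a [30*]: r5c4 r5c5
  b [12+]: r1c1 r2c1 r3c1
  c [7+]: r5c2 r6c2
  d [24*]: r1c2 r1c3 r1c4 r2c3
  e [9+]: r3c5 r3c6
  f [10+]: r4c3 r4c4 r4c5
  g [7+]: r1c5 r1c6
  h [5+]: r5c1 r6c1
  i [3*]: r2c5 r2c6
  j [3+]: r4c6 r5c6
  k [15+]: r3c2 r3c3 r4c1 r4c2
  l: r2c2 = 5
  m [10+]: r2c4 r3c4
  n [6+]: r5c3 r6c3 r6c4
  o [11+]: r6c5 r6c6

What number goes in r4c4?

Cage l is a single given cell, leaving r2c2 = 5.
Cage i needs two cells with product 3, which forces r2c5 = 1.
R4c6 and r5c6 in column 6 are {1, 2}; hence r2c6 = 3.
R2c4 and r3c4 in column 4 are {4, 6}, leaving r5c4 = 5.
Cage a needs two cells with product 30, which forces r5c5 = 6.
Column 5 now contains 6, which forces r6c5 = 5.
Row 6 already has 5; hence r6c6 = 6.
Cage e needs two cells with sum 9, so r3c5 = 4.
Column 6 already has 6, so r3c6 = 5.
Cage g needs two cells with sum 7, so r1c5 = 3.
5 is placed in column 6; hence r1c6 = 4.
Cage m's pair has sum 10; hence r2c4 = 4.
Row 3 already has 4, leaving r3c4 = 6.
Column 5 now contains 3, which forces r4c5 = 2.
Row 4 now contains 2; hence r4c6 = 1.
Column 6 now contains 1, leaving r5c6 = 2.
Cage b has sum 12, so r1c1 = 5.
Cage b needs sum 12, leaving r2c1 = 6.
Row 2 now contains 4, so r2c3 = 2.
Cage b needs sum 12, leaving r3c1 = 1.
Row 3 already has 1, which forces r3c2 = 2.
Cage k needs sum 15, leaving r3c3 = 3.
Column 1 now contains 5, so r4c1 = 4.
1 is placed in row 4, which forces r4c2 = 6.
The 3 cells of cage f must have sum 10, so r4c3 = 5.
1 is placed in row 4, so r4c4 = 3.
4 is placed in column 1; hence r5c1 = 3.
Row 5 now contains 3; hence r5c2 = 4.
3 is placed in column 3, so r5c3 = 1.
4 is placed in column 1, so r6c1 = 2.
Column 2 now contains 4, which forces r6c2 = 3.
Column 3 now contains 1, so r6c3 = 4.
Row 6 now contains 2, so r6c4 = 1.
6 is placed in column 2, which forces r1c2 = 1.
Column 3 now contains 1, which forces r1c3 = 6.
Column 4 now contains 1, so r1c4 = 2.
The full grid is 5 1 6 2 3 4 / 6 5 2 4 1 3 / 1 2 3 6 4 5 / 4 6 5 3 2 1 / 3 4 1 5 6 2 / 2 3 4 1 5 6.

3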